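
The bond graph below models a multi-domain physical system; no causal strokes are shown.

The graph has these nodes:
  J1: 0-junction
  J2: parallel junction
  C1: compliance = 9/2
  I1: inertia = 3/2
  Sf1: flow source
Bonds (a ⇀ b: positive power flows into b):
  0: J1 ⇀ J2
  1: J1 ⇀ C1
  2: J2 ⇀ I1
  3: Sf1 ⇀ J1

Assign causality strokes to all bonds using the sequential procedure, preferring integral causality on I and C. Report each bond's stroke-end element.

#3 stroke→Sf1  (Sf1: flow source, stroke at near end)
#1 stroke→J1  (C1 outputs effort q/C1)
#0 stroke→J2  (J1 effort already set via bond 1)
#2 stroke→I1  (J2 effort already set via bond 0)

β0 |J2
β1 |J1
β2 |I1
β3 |Sf1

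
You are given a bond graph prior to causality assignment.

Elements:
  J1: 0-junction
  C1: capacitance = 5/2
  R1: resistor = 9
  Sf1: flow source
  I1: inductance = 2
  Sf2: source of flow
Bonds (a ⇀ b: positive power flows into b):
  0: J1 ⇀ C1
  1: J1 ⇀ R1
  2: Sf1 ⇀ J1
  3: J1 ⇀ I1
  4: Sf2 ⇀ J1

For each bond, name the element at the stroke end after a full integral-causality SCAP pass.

β2 stroke→Sf1  (Sf1: flow source, stroke at near end)
β4 stroke→Sf2  (Sf2: flow source, stroke at near end)
β0 stroke→J1  (C1 outputs effort q/C1)
β1 stroke→R1  (J1: bond 0 brought effort, rest push out)
β3 stroke→I1  (J1: bond 0 brought effort, rest push out)

#0 →J1
#1 →R1
#2 →Sf1
#3 →I1
#4 →Sf2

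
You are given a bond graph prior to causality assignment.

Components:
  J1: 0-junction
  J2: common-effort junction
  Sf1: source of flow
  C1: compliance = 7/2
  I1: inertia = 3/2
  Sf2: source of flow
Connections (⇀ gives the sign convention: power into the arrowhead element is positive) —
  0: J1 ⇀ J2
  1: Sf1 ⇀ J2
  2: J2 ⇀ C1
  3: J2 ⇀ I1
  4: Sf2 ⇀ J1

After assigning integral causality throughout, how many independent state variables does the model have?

bond 1 stroke at Sf1  (Sf1 (Sf) sets flow on bond)
bond 4 stroke at Sf2  (Sf2: flow source, stroke at near end)
bond 0 stroke at J1  (J1 needs exactly one e-in)
bond 2 stroke at J2  (C1 integral (e out))
bond 3 stroke at I1  (J2 effort already set via bond 2)

2  (C1, I1 all integral)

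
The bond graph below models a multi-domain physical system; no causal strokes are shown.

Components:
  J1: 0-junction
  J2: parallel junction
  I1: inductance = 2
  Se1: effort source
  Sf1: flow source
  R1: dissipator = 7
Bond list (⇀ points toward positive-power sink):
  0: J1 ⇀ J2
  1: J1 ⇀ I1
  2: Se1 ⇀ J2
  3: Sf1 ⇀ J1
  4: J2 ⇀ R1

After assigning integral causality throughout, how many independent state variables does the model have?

1  (I1 all integral)

β2 →J2  (source Se1 imposes e)
β3 →Sf1  (Sf1 (Sf) sets flow on bond)
β0 →J1  (0-jn J2 has e-setter on 2)
β4 →R1  (common-e at J2 fixed by 2)
β1 →I1  (common-e at J1 fixed by 0)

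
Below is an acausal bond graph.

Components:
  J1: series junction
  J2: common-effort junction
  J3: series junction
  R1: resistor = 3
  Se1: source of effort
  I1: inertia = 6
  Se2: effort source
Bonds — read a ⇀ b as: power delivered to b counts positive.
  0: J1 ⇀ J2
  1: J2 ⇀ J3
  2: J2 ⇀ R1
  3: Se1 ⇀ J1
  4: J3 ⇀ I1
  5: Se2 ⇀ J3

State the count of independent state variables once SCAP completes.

β3 →J1  (Se1: effort source, stroke at far end)
β5 →J3  (Se2 (Se) sets effort on bond)
β0 →J2  (closing 1-jn rule on J1)
β1 →J3  (common-e at J2 fixed by 0)
β2 →R1  (common-e at J2 fixed by 0)
β4 →I1  (only one flow-in slot at J3)

1  (I1 all integral)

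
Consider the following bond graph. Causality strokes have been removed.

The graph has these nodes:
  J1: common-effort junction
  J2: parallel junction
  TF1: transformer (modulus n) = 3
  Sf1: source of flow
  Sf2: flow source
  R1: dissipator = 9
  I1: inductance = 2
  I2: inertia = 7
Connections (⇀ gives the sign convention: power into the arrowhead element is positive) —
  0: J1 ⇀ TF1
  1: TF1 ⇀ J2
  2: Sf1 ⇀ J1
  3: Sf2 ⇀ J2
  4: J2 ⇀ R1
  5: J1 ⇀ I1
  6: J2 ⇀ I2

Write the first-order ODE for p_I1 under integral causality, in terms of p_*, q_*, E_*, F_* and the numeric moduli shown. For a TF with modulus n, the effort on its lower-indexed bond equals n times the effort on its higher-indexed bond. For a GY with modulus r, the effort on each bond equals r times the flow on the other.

β2 stroke at Sf1  (Sf1 (Sf) sets flow on bond)
β3 stroke at Sf2  (Sf2 fixes flow; stroke at Sf2)
β5 stroke at I1  (I1: I, integral causality)
β0 stroke at J1  (J1 needs exactly one e-in)
β1 stroke at TF1  (TF1 one-in-one-out from 0)
β6 stroke at I2  (I2: I, integral causality)
β4 stroke at J2  (closing 0-jn rule on J2)

dp_I1/dt = 81*F_Sf1 + 27*F_Sf2 - 81*p_I1/2 - 27*p_I2/7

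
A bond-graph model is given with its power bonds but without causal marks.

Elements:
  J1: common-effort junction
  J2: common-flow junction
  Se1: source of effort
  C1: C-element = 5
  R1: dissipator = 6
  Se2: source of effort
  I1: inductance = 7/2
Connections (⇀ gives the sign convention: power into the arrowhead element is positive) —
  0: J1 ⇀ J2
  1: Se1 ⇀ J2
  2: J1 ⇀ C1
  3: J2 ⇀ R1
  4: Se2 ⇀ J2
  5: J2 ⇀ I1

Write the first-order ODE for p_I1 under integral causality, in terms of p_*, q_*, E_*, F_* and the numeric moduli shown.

#1 stroke→J2  (source Se1 imposes e)
#4 stroke→J2  (Se2: effort source, stroke at far end)
#2 stroke→J1  (C1: C, integral causality)
#0 stroke→J2  (0-jn J1 has e-setter on 2)
#5 stroke→I1  (I1 outputs flow p/I1)
#3 stroke→J2  (common-f at J2 fixed by 5)

dp_I1/dt = E_Se1 + E_Se2 - 12*p_I1/7 + q_C1/5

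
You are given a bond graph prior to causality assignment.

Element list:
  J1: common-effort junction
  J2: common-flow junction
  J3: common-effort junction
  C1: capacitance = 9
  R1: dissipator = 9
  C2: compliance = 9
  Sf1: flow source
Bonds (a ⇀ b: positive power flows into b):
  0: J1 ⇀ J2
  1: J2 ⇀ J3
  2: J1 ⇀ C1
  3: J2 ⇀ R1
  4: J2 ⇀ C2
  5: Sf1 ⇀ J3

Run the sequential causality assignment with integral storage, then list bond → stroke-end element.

b0 stroke at J2
b1 stroke at J3
b2 stroke at J1
b3 stroke at J2
b4 stroke at J2
b5 stroke at Sf1

b5 |Sf1  (Sf1: flow source, stroke at near end)
b1 |J3  (only one effort-in slot at J3)
b0 |J2  (J2 flow already set via bond 1)
b3 |J2  (common-f at J2 fixed by 1)
b4 |J2  (J2: bond 1 brought flow, rest push out)
b2 |J1  (only one effort-in slot at J1)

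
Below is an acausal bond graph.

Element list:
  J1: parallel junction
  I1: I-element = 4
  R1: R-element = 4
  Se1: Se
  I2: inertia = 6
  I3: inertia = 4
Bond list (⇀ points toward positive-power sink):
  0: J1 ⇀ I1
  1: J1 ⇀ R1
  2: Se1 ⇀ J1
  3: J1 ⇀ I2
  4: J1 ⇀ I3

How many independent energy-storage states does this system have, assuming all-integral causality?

β2 |J1  (source Se1 imposes e)
β0 |I1  (J1 effort already set via bond 2)
β1 |R1  (J1 effort already set via bond 2)
β3 |I2  (J1 effort already set via bond 2)
β4 |I3  (common-e at J1 fixed by 2)

3  (I1, I2, I3 all integral)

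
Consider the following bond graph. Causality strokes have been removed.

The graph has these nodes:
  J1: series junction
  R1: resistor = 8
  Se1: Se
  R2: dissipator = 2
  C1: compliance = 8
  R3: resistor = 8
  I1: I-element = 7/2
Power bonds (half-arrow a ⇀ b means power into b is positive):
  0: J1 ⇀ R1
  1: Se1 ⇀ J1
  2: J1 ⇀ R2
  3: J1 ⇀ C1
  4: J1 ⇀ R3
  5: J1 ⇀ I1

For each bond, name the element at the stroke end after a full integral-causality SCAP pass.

β0 stroke→J1
β1 stroke→J1
β2 stroke→J1
β3 stroke→J1
β4 stroke→J1
β5 stroke→I1

#1 →J1  (source Se1 imposes e)
#3 →J1  (C1 outputs effort q/C1)
#5 →I1  (I1: I, integral causality)
#0 →J1  (common-f at J1 fixed by 5)
#2 →J1  (1-jn J1 has f-setter on 5)
#4 →J1  (1-jn J1 has f-setter on 5)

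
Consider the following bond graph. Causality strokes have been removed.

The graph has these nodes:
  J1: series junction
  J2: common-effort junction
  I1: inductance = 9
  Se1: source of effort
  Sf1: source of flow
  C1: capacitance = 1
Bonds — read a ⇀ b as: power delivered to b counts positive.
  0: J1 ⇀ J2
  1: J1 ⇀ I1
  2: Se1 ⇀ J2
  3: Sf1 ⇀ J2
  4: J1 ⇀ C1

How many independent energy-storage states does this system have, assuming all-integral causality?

#2 |J2  (Se1 fixes effort; stroke away)
#3 |Sf1  (source Sf1 imposes f)
#0 |J1  (J2: bond 2 brought effort, rest push out)
#1 |I1  (I1 integral (f out))
#4 |J1  (1-jn J1 has f-setter on 1)

2  (C1, I1 all integral)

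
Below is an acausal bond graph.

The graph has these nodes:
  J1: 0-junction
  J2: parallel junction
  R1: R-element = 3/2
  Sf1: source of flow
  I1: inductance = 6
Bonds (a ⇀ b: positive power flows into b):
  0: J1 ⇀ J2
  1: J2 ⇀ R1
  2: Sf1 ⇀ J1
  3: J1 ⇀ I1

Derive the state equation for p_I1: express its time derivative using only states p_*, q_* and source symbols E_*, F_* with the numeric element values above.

β2 →Sf1  (source Sf1 imposes f)
β3 →I1  (I1 integral (f out))
β0 →J1  (only one effort-in slot at J1)
β1 →J2  (J2: last free bond brings effort in)

dp_I1/dt = 3*F_Sf1/2 - p_I1/4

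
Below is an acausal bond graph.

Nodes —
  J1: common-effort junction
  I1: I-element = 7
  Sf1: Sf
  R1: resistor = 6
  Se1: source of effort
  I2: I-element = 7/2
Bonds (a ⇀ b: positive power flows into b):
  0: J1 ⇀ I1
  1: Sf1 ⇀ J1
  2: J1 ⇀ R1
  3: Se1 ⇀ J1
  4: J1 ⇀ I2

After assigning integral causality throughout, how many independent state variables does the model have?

2  (I1, I2 all integral)

bond 1 stroke at Sf1  (Sf1: flow source, stroke at near end)
bond 3 stroke at J1  (source Se1 imposes e)
bond 0 stroke at I1  (J1: bond 3 brought effort, rest push out)
bond 2 stroke at R1  (J1 effort already set via bond 3)
bond 4 stroke at I2  (common-e at J1 fixed by 3)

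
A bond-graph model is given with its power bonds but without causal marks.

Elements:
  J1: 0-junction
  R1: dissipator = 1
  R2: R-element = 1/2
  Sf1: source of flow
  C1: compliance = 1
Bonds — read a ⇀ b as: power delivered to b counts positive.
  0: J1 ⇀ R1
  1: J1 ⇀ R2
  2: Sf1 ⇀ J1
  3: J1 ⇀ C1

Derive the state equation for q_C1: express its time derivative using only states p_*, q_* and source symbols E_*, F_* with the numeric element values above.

#2 stroke at Sf1  (Sf1: flow source, stroke at near end)
#3 stroke at J1  (C1: C, integral causality)
#0 stroke at R1  (J1: bond 3 brought effort, rest push out)
#1 stroke at R2  (J1 effort already set via bond 3)

dq_C1/dt = F_Sf1 - 3*q_C1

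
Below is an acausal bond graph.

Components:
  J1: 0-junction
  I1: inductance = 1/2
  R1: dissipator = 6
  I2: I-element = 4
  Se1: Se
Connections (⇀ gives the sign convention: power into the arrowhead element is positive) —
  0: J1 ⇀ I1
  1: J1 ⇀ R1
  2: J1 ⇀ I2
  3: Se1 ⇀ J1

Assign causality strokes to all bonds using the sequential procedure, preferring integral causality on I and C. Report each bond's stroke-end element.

β3 stroke→J1  (Se1 (Se) sets effort on bond)
β0 stroke→I1  (J1 effort already set via bond 3)
β1 stroke→R1  (0-jn J1 has e-setter on 3)
β2 stroke→I2  (0-jn J1 has e-setter on 3)

b0 |I1
b1 |R1
b2 |I2
b3 |J1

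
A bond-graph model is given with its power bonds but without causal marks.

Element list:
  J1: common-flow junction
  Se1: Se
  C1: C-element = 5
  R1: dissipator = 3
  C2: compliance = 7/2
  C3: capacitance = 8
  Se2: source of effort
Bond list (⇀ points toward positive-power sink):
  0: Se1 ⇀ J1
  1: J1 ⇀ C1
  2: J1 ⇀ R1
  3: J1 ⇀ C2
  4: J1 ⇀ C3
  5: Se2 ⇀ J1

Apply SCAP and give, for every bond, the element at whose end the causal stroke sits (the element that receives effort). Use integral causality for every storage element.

β0 |J1
β1 |J1
β2 |R1
β3 |J1
β4 |J1
β5 |J1

#0 stroke at J1  (Se1 (Se) sets effort on bond)
#5 stroke at J1  (Se2 fixes effort; stroke away)
#1 stroke at J1  (prefer integral on C1)
#3 stroke at J1  (C2 outputs effort q/C2)
#4 stroke at J1  (C3: C, integral causality)
#2 stroke at R1  (closing 1-jn rule on J1)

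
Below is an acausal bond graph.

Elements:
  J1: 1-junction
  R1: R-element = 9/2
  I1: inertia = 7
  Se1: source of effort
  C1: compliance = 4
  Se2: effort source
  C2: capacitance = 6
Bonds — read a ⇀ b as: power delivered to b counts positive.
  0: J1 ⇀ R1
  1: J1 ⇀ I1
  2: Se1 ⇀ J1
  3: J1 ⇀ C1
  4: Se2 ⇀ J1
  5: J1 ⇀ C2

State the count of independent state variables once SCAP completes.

bond 2 stroke at J1  (Se1 (Se) sets effort on bond)
bond 4 stroke at J1  (source Se2 imposes e)
bond 1 stroke at I1  (I1: I, integral causality)
bond 0 stroke at J1  (J1: bond 1 brought flow, rest push out)
bond 3 stroke at J1  (common-f at J1 fixed by 1)
bond 5 stroke at J1  (J1: bond 1 brought flow, rest push out)

3  (C1, C2, I1 all integral)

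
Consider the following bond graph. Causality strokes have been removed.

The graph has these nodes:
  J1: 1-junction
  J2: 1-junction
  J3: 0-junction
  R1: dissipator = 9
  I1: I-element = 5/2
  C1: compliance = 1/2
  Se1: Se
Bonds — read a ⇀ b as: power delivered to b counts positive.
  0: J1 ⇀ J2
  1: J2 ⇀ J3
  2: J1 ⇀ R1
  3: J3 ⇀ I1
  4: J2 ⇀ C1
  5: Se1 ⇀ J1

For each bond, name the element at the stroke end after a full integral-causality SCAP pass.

β0 stroke→J2
β1 stroke→J3
β2 stroke→J1
β3 stroke→I1
β4 stroke→J2
β5 stroke→J1

β5 →J1  (Se1 (Se) sets effort on bond)
β3 →I1  (I1 outputs flow p/I1)
β1 →J3  (J3 needs exactly one e-in)
β0 →J2  (common-f at J2 fixed by 1)
β4 →J2  (J2 flow already set via bond 1)
β2 →J1  (common-f at J1 fixed by 0)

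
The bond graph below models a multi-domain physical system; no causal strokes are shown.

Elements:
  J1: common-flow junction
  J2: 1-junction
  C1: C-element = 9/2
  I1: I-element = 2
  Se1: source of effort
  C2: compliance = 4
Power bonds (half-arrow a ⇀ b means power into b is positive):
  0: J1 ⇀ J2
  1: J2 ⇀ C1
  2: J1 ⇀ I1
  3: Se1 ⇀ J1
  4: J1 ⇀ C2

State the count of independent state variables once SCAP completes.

bond 3 stroke→J1  (source Se1 imposes e)
bond 1 stroke→J2  (C1 integral (e out))
bond 0 stroke→J1  (J2 needs exactly one f-in)
bond 2 stroke→I1  (I1 integral (f out))
bond 4 stroke→J1  (J1 flow already set via bond 2)

3  (C1, C2, I1 all integral)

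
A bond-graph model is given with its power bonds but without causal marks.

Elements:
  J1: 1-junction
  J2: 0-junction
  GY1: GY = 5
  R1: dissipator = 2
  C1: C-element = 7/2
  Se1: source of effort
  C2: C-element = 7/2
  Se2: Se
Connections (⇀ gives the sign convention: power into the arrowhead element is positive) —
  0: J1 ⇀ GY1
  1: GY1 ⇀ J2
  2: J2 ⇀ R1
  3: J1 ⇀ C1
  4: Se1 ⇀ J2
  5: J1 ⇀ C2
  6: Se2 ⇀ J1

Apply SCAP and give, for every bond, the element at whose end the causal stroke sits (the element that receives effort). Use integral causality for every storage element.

β4 stroke→J2  (Se1: effort source, stroke at far end)
β6 stroke→J1  (Se2 fixes effort; stroke away)
β1 stroke→GY1  (0-jn J2 has e-setter on 4)
β2 stroke→R1  (J2 effort already set via bond 4)
β0 stroke→GY1  (GY1: gyrator matches bond 1)
β3 stroke→J1  (common-f at J1 fixed by 0)
β5 stroke→J1  (1-jn J1 has f-setter on 0)

bond 0 stroke→GY1
bond 1 stroke→GY1
bond 2 stroke→R1
bond 3 stroke→J1
bond 4 stroke→J2
bond 5 stroke→J1
bond 6 stroke→J1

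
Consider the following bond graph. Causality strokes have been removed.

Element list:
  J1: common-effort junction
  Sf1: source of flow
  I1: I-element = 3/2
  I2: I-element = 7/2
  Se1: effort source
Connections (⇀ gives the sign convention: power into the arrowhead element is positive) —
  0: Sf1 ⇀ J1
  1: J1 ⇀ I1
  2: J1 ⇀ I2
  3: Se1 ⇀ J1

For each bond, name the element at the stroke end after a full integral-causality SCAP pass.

b0 →Sf1  (Sf1 (Sf) sets flow on bond)
b3 →J1  (Se1 (Se) sets effort on bond)
b1 →I1  (0-jn J1 has e-setter on 3)
b2 →I2  (common-e at J1 fixed by 3)

β0 |Sf1
β1 |I1
β2 |I2
β3 |J1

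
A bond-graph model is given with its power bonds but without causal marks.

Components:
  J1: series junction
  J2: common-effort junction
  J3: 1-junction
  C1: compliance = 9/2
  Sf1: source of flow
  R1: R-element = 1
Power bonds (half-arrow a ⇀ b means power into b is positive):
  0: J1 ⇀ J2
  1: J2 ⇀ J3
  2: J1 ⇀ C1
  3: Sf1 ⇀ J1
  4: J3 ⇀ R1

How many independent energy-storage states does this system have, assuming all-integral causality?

bond 3 stroke at Sf1  (Sf1: flow source, stroke at near end)
bond 0 stroke at J1  (J1 flow already set via bond 3)
bond 2 stroke at J1  (1-jn J1 has f-setter on 3)
bond 1 stroke at J2  (J2: last free bond brings effort in)
bond 4 stroke at J3  (1-jn J3 has f-setter on 1)

1  (C1 all integral)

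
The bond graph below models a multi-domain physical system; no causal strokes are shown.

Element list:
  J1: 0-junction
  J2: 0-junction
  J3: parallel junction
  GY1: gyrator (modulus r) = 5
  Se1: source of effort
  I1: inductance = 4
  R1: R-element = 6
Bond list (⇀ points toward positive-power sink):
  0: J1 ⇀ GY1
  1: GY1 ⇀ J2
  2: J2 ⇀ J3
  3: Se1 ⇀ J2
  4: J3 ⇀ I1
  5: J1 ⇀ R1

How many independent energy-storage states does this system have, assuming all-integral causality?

#3 stroke→J2  (Se1: effort source, stroke at far end)
#1 stroke→GY1  (common-e at J2 fixed by 3)
#2 stroke→J3  (0-jn J2 has e-setter on 3)
#4 stroke→I1  (0-jn J3 has e-setter on 2)
#0 stroke→GY1  (GY GY1: same side as bond 1)
#5 stroke→J1  (only one effort-in slot at J1)

1  (I1 all integral)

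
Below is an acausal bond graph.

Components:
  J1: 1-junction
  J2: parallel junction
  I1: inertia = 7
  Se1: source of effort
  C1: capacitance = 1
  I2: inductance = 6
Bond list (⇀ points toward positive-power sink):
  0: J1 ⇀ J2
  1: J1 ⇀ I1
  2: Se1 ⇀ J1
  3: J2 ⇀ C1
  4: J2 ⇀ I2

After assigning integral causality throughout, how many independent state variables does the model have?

β2 stroke at J1  (Se1 fixes effort; stroke away)
β1 stroke at I1  (I1 outputs flow p/I1)
β0 stroke at J1  (J1 flow already set via bond 1)
β3 stroke at J2  (C1: C, integral causality)
β4 stroke at I2  (0-jn J2 has e-setter on 3)

3  (C1, I1, I2 all integral)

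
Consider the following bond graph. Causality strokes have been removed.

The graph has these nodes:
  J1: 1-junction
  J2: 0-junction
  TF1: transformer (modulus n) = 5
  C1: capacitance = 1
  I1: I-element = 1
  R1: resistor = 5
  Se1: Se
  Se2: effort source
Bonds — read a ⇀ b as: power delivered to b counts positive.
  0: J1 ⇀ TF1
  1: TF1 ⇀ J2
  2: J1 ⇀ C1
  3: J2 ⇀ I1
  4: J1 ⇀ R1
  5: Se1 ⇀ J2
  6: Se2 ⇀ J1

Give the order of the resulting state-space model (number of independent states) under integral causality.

b5 →J2  (source Se1 imposes e)
b6 →J1  (Se2 fixes effort; stroke away)
b1 →TF1  (common-e at J2 fixed by 5)
b3 →I1  (common-e at J2 fixed by 5)
b0 →J1  (through TF1, causality passes straight; one stroke at TF1)
b2 →J1  (C1: C, integral causality)
b4 →R1  (only one flow-in slot at J1)

2  (C1, I1 all integral)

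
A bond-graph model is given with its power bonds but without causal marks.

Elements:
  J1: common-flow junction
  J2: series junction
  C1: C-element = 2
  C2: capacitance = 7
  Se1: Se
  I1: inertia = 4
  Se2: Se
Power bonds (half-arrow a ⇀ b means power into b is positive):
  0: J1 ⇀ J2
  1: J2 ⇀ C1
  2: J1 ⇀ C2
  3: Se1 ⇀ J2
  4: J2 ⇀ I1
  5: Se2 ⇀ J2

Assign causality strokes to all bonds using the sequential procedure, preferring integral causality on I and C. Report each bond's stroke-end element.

β0 |J2
β1 |J2
β2 |J1
β3 |J2
β4 |I1
β5 |J2

#3 →J2  (Se1 fixes effort; stroke away)
#5 →J2  (source Se2 imposes e)
#1 →J2  (C1 integral (e out))
#2 →J1  (C2: C, integral causality)
#0 →J2  (only one flow-in slot at J1)
#4 →I1  (closing 1-jn rule on J2)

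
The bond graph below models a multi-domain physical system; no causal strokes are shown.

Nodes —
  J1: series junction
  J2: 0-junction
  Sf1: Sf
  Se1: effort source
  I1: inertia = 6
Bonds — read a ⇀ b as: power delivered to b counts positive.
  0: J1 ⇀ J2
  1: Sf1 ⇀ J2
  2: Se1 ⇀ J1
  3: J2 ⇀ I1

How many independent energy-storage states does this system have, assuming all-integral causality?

bond 1 →Sf1  (Sf1 fixes flow; stroke at Sf1)
bond 2 →J1  (Se1 (Se) sets effort on bond)
bond 0 →J2  (J1: last free bond brings flow in)
bond 3 →I1  (common-e at J2 fixed by 0)

1  (I1 all integral)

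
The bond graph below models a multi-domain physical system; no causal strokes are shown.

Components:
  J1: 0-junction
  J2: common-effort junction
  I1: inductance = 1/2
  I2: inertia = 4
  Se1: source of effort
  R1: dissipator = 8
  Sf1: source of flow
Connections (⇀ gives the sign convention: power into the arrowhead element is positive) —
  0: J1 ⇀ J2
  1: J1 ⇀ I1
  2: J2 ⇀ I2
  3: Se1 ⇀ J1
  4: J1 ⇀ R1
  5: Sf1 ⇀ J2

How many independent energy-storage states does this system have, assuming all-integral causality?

2  (I1, I2 all integral)

b3 →J1  (Se1 (Se) sets effort on bond)
b5 →Sf1  (Sf1: flow source, stroke at near end)
b0 →J2  (J1 effort already set via bond 3)
b1 →I1  (J1: bond 3 brought effort, rest push out)
b4 →R1  (J1: bond 3 brought effort, rest push out)
b2 →I2  (J2 effort already set via bond 0)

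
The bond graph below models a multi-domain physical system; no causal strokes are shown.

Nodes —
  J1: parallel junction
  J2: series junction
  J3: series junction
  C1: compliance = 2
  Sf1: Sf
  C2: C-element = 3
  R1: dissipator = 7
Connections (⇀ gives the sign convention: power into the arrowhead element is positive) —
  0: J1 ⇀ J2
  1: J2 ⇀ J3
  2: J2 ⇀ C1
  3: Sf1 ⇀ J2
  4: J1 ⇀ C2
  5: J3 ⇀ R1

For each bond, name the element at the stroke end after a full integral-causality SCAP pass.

β3 |Sf1  (Sf1: flow source, stroke at near end)
β0 |J2  (1-jn J2 has f-setter on 3)
β1 |J2  (J2: bond 3 brought flow, rest push out)
β2 |J2  (J2 flow already set via bond 3)
β5 |J3  (common-f at J3 fixed by 1)
β4 |J1  (closing 0-jn rule on J1)

β0 →J2
β1 →J2
β2 →J2
β3 →Sf1
β4 →J1
β5 →J3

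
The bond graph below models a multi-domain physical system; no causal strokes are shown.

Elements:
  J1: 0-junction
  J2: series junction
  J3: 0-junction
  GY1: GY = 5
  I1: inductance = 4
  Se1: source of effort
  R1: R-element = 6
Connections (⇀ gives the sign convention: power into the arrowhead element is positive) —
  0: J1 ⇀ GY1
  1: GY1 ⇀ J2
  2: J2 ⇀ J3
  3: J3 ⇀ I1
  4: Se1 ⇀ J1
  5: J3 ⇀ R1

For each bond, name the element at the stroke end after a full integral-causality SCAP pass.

β0 stroke→GY1
β1 stroke→GY1
β2 stroke→J2
β3 stroke→I1
β4 stroke→J1
β5 stroke→J3

bond 4 stroke at J1  (source Se1 imposes e)
bond 0 stroke at GY1  (J1: bond 4 brought effort, rest push out)
bond 1 stroke at GY1  (through GY1, causality inverts; strokes same side of GY1)
bond 2 stroke at J2  (J2: bond 1 brought flow, rest push out)
bond 3 stroke at I1  (I1: I, integral causality)
bond 5 stroke at J3  (only one effort-in slot at J3)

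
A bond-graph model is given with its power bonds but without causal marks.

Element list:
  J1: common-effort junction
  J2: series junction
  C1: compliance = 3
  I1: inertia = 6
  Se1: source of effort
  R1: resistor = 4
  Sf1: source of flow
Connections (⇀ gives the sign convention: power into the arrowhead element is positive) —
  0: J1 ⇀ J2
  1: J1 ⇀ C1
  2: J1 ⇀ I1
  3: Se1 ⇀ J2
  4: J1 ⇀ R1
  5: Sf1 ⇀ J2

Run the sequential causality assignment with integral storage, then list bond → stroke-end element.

bond 3 |J2  (source Se1 imposes e)
bond 5 |Sf1  (source Sf1 imposes f)
bond 0 |J2  (1-jn J2 has f-setter on 5)
bond 1 |J1  (C1: C, integral causality)
bond 2 |I1  (0-jn J1 has e-setter on 1)
bond 4 |R1  (common-e at J1 fixed by 1)

bond 0 →J2
bond 1 →J1
bond 2 →I1
bond 3 →J2
bond 4 →R1
bond 5 →Sf1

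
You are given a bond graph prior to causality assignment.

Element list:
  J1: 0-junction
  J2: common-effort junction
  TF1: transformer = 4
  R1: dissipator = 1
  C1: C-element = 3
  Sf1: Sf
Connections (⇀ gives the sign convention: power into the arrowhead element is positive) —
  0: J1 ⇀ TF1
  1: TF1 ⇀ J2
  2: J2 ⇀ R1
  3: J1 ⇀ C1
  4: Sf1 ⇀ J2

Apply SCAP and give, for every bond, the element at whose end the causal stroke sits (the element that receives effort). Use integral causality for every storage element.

bond 0 stroke at TF1
bond 1 stroke at J2
bond 2 stroke at R1
bond 3 stroke at J1
bond 4 stroke at Sf1

b4 stroke→Sf1  (Sf1: flow source, stroke at near end)
b3 stroke→J1  (prefer integral on C1)
b0 stroke→TF1  (J1 effort already set via bond 3)
b1 stroke→J2  (TF1: transformer flips bond 0)
b2 stroke→R1  (J2: bond 1 brought effort, rest push out)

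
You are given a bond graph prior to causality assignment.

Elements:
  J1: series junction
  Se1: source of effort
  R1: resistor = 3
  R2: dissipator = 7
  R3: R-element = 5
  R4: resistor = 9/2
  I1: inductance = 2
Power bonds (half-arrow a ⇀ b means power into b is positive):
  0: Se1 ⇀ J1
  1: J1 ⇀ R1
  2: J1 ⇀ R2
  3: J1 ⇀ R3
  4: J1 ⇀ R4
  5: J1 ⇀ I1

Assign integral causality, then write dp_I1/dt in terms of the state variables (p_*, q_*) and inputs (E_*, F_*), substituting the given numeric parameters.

#0 stroke→J1  (Se1 fixes effort; stroke away)
#5 stroke→I1  (I1 outputs flow p/I1)
#1 stroke→J1  (J1: bond 5 brought flow, rest push out)
#2 stroke→J1  (J1: bond 5 brought flow, rest push out)
#3 stroke→J1  (J1 flow already set via bond 5)
#4 stroke→J1  (1-jn J1 has f-setter on 5)

dp_I1/dt = E_Se1 - 39*p_I1/4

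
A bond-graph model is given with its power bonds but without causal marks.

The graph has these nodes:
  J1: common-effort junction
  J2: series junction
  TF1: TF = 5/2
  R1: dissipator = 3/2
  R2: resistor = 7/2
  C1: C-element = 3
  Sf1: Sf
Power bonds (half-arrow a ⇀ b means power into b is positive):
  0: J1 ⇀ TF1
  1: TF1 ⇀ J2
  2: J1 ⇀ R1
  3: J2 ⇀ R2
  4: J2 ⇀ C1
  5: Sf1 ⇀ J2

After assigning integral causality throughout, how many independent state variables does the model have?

1  (C1 all integral)

#5 →Sf1  (Sf1: flow source, stroke at near end)
#1 →J2  (1-jn J2 has f-setter on 5)
#3 →J2  (J2: bond 5 brought flow, rest push out)
#4 →J2  (J2 flow already set via bond 5)
#0 →TF1  (TF1: transformer flips bond 1)
#2 →J1  (only one effort-in slot at J1)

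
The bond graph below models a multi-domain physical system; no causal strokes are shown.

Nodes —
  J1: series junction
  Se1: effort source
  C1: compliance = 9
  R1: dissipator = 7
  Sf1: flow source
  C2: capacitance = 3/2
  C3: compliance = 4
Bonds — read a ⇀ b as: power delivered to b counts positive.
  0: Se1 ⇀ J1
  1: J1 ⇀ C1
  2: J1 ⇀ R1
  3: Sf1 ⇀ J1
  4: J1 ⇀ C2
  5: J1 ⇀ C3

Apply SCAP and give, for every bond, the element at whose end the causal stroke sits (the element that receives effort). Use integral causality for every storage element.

β0 stroke→J1  (Se1: effort source, stroke at far end)
β3 stroke→Sf1  (Sf1 fixes flow; stroke at Sf1)
β1 stroke→J1  (J1: bond 3 brought flow, rest push out)
β2 stroke→J1  (1-jn J1 has f-setter on 3)
β4 stroke→J1  (1-jn J1 has f-setter on 3)
β5 stroke→J1  (J1 flow already set via bond 3)

b0 →J1
b1 →J1
b2 →J1
b3 →Sf1
b4 →J1
b5 →J1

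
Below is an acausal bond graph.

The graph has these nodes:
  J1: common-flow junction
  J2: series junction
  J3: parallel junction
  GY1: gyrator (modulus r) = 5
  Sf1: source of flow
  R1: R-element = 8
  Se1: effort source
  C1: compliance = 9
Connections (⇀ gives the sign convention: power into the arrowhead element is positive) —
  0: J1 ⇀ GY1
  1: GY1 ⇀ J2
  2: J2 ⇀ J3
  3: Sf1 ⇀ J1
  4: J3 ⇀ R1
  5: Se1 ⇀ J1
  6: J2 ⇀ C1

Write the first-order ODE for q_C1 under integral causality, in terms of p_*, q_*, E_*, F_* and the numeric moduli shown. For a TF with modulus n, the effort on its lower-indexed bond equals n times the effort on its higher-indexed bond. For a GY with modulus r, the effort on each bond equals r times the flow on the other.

b3 |Sf1  (Sf1 (Sf) sets flow on bond)
b5 |J1  (Se1 fixes effort; stroke away)
b0 |J1  (1-jn J1 has f-setter on 3)
b1 |J2  (through GY1, causality inverts; strokes same side of GY1)
b6 |J2  (C1 integral (e out))
b2 |J3  (J2: last free bond brings flow in)
b4 |R1  (common-e at J3 fixed by 2)

dq_C1/dt = 5*F_Sf1/8 - q_C1/72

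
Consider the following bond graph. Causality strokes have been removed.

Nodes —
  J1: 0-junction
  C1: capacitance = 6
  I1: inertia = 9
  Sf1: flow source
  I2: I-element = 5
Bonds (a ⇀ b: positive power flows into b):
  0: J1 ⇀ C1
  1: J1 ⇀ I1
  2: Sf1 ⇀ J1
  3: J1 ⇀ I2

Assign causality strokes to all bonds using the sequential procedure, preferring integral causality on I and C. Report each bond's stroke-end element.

#0 stroke at J1
#1 stroke at I1
#2 stroke at Sf1
#3 stroke at I2

#2 stroke→Sf1  (Sf1 fixes flow; stroke at Sf1)
#0 stroke→J1  (C1 integral (e out))
#1 stroke→I1  (common-e at J1 fixed by 0)
#3 stroke→I2  (J1 effort already set via bond 0)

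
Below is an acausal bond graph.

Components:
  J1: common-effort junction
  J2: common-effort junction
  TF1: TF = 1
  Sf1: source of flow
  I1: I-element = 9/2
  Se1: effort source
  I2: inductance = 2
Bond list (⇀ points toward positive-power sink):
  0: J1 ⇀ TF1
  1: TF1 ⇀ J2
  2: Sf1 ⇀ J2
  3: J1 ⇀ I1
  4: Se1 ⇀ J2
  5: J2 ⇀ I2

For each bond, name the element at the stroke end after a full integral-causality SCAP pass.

b2 stroke→Sf1  (Sf1 fixes flow; stroke at Sf1)
b4 stroke→J2  (Se1: effort source, stroke at far end)
b1 stroke→TF1  (J2: bond 4 brought effort, rest push out)
b5 stroke→I2  (0-jn J2 has e-setter on 4)
b0 stroke→J1  (TF1: transformer flips bond 1)
b3 stroke→I1  (common-e at J1 fixed by 0)

β0 →J1
β1 →TF1
β2 →Sf1
β3 →I1
β4 →J2
β5 →I2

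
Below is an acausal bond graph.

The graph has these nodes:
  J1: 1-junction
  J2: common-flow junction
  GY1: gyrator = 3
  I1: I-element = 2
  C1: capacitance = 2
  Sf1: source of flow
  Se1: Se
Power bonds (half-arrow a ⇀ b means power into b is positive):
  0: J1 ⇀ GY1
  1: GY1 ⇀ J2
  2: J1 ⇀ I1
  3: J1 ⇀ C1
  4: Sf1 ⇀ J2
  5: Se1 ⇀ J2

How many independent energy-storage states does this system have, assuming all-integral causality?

2  (C1, I1 all integral)

bond 4 →Sf1  (Sf1 (Sf) sets flow on bond)
bond 5 →J2  (Se1 (Se) sets effort on bond)
bond 1 →J2  (J2 flow already set via bond 4)
bond 0 →J1  (GY1: gyrator matches bond 1)
bond 2 →I1  (prefer integral on I1)
bond 3 →J1  (1-jn J1 has f-setter on 2)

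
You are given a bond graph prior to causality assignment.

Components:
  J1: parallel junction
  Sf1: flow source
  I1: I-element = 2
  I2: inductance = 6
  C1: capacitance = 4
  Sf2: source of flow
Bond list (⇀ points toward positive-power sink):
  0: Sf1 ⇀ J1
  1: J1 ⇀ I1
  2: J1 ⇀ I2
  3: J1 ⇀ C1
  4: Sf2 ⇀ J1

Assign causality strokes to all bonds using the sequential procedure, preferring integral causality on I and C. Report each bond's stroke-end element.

bond 0 →Sf1
bond 1 →I1
bond 2 →I2
bond 3 →J1
bond 4 →Sf2

b0 |Sf1  (source Sf1 imposes f)
b4 |Sf2  (Sf2: flow source, stroke at near end)
b1 |I1  (I1 integral (f out))
b2 |I2  (I2: I, integral causality)
b3 |J1  (only one effort-in slot at J1)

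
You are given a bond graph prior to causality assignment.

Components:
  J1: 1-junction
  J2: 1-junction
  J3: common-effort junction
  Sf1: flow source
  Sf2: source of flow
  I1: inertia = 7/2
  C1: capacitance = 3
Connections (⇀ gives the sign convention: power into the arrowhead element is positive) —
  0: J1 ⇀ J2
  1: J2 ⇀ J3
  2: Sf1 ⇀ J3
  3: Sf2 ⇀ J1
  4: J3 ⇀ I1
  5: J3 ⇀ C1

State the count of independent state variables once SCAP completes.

β2 stroke→Sf1  (source Sf1 imposes f)
β3 stroke→Sf2  (source Sf2 imposes f)
β0 stroke→J1  (J1 flow already set via bond 3)
β1 stroke→J2  (1-jn J2 has f-setter on 0)
β4 stroke→I1  (I1 integral (f out))
β5 stroke→J3  (closing 0-jn rule on J3)

2  (C1, I1 all integral)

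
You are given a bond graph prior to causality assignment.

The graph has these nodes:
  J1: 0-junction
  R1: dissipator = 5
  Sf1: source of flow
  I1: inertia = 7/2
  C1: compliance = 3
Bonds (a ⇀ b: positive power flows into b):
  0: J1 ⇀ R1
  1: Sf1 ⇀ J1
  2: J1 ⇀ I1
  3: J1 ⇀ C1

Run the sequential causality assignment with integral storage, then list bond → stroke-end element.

β1 stroke at Sf1  (Sf1 (Sf) sets flow on bond)
β2 stroke at I1  (prefer integral on I1)
β3 stroke at J1  (C1 integral (e out))
β0 stroke at R1  (J1: bond 3 brought effort, rest push out)

β0 stroke→R1
β1 stroke→Sf1
β2 stroke→I1
β3 stroke→J1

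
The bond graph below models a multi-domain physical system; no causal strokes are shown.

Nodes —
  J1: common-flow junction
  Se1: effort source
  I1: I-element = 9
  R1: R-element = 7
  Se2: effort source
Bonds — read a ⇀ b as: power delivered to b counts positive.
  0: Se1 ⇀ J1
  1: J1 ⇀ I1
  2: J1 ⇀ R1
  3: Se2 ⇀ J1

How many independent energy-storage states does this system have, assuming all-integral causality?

1  (I1 all integral)

#0 →J1  (Se1: effort source, stroke at far end)
#3 →J1  (Se2: effort source, stroke at far end)
#1 →I1  (I1 integral (f out))
#2 →J1  (J1 flow already set via bond 1)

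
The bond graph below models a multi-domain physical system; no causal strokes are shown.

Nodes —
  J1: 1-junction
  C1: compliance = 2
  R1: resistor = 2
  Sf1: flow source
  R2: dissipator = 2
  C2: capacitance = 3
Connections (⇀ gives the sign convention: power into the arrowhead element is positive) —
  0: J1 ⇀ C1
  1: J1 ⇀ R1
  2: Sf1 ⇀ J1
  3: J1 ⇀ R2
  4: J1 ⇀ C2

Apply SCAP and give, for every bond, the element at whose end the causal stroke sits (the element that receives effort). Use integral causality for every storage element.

β0 stroke at J1
β1 stroke at J1
β2 stroke at Sf1
β3 stroke at J1
β4 stroke at J1

#2 |Sf1  (source Sf1 imposes f)
#0 |J1  (J1: bond 2 brought flow, rest push out)
#1 |J1  (J1 flow already set via bond 2)
#3 |J1  (common-f at J1 fixed by 2)
#4 |J1  (1-jn J1 has f-setter on 2)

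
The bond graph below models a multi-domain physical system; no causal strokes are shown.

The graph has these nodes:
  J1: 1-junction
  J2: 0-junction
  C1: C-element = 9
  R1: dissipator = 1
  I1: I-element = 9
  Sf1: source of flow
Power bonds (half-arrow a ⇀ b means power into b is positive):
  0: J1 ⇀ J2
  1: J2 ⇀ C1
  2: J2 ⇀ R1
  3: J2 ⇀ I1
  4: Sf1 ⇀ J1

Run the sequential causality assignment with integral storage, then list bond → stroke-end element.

β0 |J1
β1 |J2
β2 |R1
β3 |I1
β4 |Sf1

bond 4 stroke→Sf1  (Sf1 fixes flow; stroke at Sf1)
bond 0 stroke→J1  (1-jn J1 has f-setter on 4)
bond 1 stroke→J2  (C1 integral (e out))
bond 2 stroke→R1  (0-jn J2 has e-setter on 1)
bond 3 stroke→I1  (J2 effort already set via bond 1)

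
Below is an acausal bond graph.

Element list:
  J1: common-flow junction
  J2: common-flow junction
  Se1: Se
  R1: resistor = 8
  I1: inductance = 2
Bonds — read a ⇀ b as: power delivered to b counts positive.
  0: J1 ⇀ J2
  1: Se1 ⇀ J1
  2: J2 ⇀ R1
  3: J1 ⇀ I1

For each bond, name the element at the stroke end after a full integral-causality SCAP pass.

bond 0 |J1
bond 1 |J1
bond 2 |J2
bond 3 |I1

bond 1 |J1  (source Se1 imposes e)
bond 3 |I1  (I1: I, integral causality)
bond 0 |J1  (J1: bond 3 brought flow, rest push out)
bond 2 |J2  (1-jn J2 has f-setter on 0)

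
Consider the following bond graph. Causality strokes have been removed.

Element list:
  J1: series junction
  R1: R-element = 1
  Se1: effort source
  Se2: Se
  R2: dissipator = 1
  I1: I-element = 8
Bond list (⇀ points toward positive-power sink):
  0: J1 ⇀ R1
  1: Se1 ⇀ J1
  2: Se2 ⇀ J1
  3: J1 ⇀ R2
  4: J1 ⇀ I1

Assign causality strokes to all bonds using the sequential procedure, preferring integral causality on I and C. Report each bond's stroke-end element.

b1 →J1  (source Se1 imposes e)
b2 →J1  (Se2 (Se) sets effort on bond)
b4 →I1  (I1 outputs flow p/I1)
b0 →J1  (J1 flow already set via bond 4)
b3 →J1  (common-f at J1 fixed by 4)

#0 stroke at J1
#1 stroke at J1
#2 stroke at J1
#3 stroke at J1
#4 stroke at I1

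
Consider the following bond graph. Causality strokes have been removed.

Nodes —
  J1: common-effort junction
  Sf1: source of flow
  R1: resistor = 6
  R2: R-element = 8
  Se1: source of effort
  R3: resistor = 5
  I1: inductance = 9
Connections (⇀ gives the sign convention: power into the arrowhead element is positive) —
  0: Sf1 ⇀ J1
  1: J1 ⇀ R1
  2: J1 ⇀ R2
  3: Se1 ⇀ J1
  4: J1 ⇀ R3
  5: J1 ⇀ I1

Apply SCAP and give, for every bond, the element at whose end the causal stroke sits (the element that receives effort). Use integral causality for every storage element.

bond 0 stroke at Sf1
bond 1 stroke at R1
bond 2 stroke at R2
bond 3 stroke at J1
bond 4 stroke at R3
bond 5 stroke at I1

β0 |Sf1  (Sf1 (Sf) sets flow on bond)
β3 |J1  (Se1 (Se) sets effort on bond)
β1 |R1  (0-jn J1 has e-setter on 3)
β2 |R2  (J1: bond 3 brought effort, rest push out)
β4 |R3  (J1 effort already set via bond 3)
β5 |I1  (0-jn J1 has e-setter on 3)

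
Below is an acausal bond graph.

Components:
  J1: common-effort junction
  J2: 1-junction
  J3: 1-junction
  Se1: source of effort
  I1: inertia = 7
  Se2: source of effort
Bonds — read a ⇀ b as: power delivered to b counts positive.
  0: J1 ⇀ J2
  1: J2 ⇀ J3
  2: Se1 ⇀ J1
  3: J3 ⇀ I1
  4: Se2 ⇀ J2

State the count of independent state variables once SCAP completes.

1  (I1 all integral)

bond 2 stroke at J1  (Se1 fixes effort; stroke away)
bond 4 stroke at J2  (Se2 (Se) sets effort on bond)
bond 0 stroke at J2  (J1 effort already set via bond 2)
bond 1 stroke at J3  (J2: last free bond brings flow in)
bond 3 stroke at I1  (J3: last free bond brings flow in)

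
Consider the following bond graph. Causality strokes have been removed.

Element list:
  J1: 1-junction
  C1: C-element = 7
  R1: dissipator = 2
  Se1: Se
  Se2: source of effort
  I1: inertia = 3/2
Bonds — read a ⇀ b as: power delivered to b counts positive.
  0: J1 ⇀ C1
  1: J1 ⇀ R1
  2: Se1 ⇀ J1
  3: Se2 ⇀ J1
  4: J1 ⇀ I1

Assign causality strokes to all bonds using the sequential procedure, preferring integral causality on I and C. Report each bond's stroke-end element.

#2 stroke at J1  (Se1 fixes effort; stroke away)
#3 stroke at J1  (Se2: effort source, stroke at far end)
#0 stroke at J1  (C1 outputs effort q/C1)
#4 stroke at I1  (I1 integral (f out))
#1 stroke at J1  (1-jn J1 has f-setter on 4)

#0 stroke→J1
#1 stroke→J1
#2 stroke→J1
#3 stroke→J1
#4 stroke→I1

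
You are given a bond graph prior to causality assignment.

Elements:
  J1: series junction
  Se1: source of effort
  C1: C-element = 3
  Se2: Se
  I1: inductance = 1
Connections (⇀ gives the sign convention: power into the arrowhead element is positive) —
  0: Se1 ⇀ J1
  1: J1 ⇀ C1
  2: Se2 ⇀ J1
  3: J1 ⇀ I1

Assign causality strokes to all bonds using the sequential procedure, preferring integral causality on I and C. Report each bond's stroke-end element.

β0 stroke at J1  (Se1: effort source, stroke at far end)
β2 stroke at J1  (source Se2 imposes e)
β1 stroke at J1  (C1 integral (e out))
β3 stroke at I1  (J1 needs exactly one f-in)

bond 0 →J1
bond 1 →J1
bond 2 →J1
bond 3 →I1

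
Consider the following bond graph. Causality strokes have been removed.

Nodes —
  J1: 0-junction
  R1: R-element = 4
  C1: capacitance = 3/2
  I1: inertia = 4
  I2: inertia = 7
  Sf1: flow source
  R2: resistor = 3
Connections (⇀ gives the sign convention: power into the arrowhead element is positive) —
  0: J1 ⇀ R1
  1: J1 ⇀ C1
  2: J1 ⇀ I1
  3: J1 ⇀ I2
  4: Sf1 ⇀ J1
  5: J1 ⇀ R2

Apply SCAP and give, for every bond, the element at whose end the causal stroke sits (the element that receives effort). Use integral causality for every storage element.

#0 →R1
#1 →J1
#2 →I1
#3 →I2
#4 →Sf1
#5 →R2

b4 →Sf1  (Sf1: flow source, stroke at near end)
b1 →J1  (C1 outputs effort q/C1)
b0 →R1  (J1: bond 1 brought effort, rest push out)
b2 →I1  (common-e at J1 fixed by 1)
b3 →I2  (common-e at J1 fixed by 1)
b5 →R2  (0-jn J1 has e-setter on 1)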